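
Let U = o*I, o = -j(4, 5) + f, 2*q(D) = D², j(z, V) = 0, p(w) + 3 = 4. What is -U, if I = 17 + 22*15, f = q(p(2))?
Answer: -347/2 ≈ -173.50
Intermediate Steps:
p(w) = 1 (p(w) = -3 + 4 = 1)
q(D) = D²/2
f = ½ (f = (½)*1² = (½)*1 = ½ ≈ 0.50000)
o = ½ (o = -1*0 + ½ = 0 + ½ = ½ ≈ 0.50000)
I = 347 (I = 17 + 330 = 347)
U = 347/2 (U = (½)*347 = 347/2 ≈ 173.50)
-U = -1*347/2 = -347/2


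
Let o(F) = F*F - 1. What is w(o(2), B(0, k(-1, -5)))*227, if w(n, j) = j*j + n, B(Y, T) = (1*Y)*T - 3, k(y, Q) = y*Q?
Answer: 2724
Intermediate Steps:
k(y, Q) = Q*y
o(F) = -1 + F² (o(F) = F² - 1 = -1 + F²)
B(Y, T) = -3 + T*Y (B(Y, T) = Y*T - 3 = T*Y - 3 = -3 + T*Y)
w(n, j) = n + j² (w(n, j) = j² + n = n + j²)
w(o(2), B(0, k(-1, -5)))*227 = ((-1 + 2²) + (-3 - 5*(-1)*0)²)*227 = ((-1 + 4) + (-3 + 5*0)²)*227 = (3 + (-3 + 0)²)*227 = (3 + (-3)²)*227 = (3 + 9)*227 = 12*227 = 2724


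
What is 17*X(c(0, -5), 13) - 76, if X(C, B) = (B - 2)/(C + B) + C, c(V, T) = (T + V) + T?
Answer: -551/3 ≈ -183.67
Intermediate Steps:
c(V, T) = V + 2*T
X(C, B) = C + (-2 + B)/(B + C) (X(C, B) = (-2 + B)/(B + C) + C = C + (-2 + B)/(B + C))
17*X(c(0, -5), 13) - 76 = 17*((-2 + 13 + (0 + 2*(-5))**2 + 13*(0 + 2*(-5)))/(13 + (0 + 2*(-5)))) - 76 = 17*((-2 + 13 + (0 - 10)**2 + 13*(0 - 10))/(13 + (0 - 10))) - 76 = 17*((-2 + 13 + (-10)**2 + 13*(-10))/(13 - 10)) - 76 = 17*((-2 + 13 + 100 - 130)/3) - 76 = 17*((1/3)*(-19)) - 76 = 17*(-19/3) - 76 = -323/3 - 76 = -551/3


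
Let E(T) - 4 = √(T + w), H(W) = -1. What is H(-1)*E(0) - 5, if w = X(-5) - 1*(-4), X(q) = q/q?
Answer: -9 - √5 ≈ -11.236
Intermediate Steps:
X(q) = 1
w = 5 (w = 1 - 1*(-4) = 1 + 4 = 5)
E(T) = 4 + √(5 + T) (E(T) = 4 + √(T + 5) = 4 + √(5 + T))
H(-1)*E(0) - 5 = -(4 + √(5 + 0)) - 5 = -(4 + √5) - 5 = (-4 - √5) - 5 = -9 - √5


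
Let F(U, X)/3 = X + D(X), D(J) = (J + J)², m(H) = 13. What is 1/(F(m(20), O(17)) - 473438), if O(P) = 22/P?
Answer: -289/136816652 ≈ -2.1123e-6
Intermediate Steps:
D(J) = 4*J² (D(J) = (2*J)² = 4*J²)
F(U, X) = 3*X + 12*X² (F(U, X) = 3*(X + 4*X²) = 3*X + 12*X²)
1/(F(m(20), O(17)) - 473438) = 1/(3*(22/17)*(1 + 4*(22/17)) - 473438) = 1/(3*(22/17)*(1 + 88/17) - 473438) = 1/(3*(22/17)*(105/17) - 473438) = 1/(6930/289 - 473438) = 1/(-136816652/289) = -289/136816652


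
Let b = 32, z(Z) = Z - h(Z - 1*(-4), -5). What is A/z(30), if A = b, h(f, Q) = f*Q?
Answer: 4/25 ≈ 0.16000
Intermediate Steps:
h(f, Q) = Q*f
z(Z) = 20 + 6*Z (z(Z) = Z - (-5)*(Z - 1*(-4)) = Z - (-5)*(Z + 4) = Z - (-5)*(4 + Z) = Z - (-20 - 5*Z) = Z + (20 + 5*Z) = 20 + 6*Z)
A = 32
A/z(30) = 32/(20 + 6*30) = 32/(20 + 180) = 32/200 = 32*(1/200) = 4/25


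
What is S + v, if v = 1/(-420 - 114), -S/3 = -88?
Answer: 140975/534 ≈ 264.00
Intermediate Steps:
S = 264 (S = -3*(-88) = 264)
v = -1/534 (v = 1/(-534) = -1/534 ≈ -0.0018727)
S + v = 264 - 1/534 = 140975/534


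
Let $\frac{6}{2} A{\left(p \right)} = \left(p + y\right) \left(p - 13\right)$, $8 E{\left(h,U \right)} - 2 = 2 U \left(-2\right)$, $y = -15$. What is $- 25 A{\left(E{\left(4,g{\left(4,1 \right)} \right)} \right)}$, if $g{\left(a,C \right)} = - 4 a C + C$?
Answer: $- \frac{5075}{16} \approx -317.19$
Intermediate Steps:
$g{\left(a,C \right)} = C - 4 C a$ ($g{\left(a,C \right)} = - 4 C a + C = C - 4 C a$)
$E{\left(h,U \right)} = \frac{1}{4} - \frac{U}{2}$ ($E{\left(h,U \right)} = \frac{1}{4} + \frac{2 U \left(-2\right)}{8} = \frac{1}{4} + \frac{\left(-4\right) U}{8} = \frac{1}{4} - \frac{U}{2}$)
$A{\left(p \right)} = \frac{\left(-15 + p\right) \left(-13 + p\right)}{3}$ ($A{\left(p \right)} = \frac{\left(p - 15\right) \left(p - 13\right)}{3} = \frac{\left(-15 + p\right) \left(-13 + p\right)}{3}$)
$- 25 A{\left(E{\left(4,g{\left(4,1 \right)} \right)} \right)} = - 25 \left(65 - \frac{28 \left(\frac{1}{4} - \frac{1 \left(1 - 16\right)}{2}\right)}{3} + \frac{\left(\frac{1}{4} - \frac{1 \left(1 - 16\right)}{2}\right)^{2}}{3}\right) = - 25 \left(65 - \frac{28 \left(\frac{1}{4} - \frac{1 \left(-15\right)}{2}\right)}{3} + \frac{\left(\frac{1}{4} - \frac{1 \left(-15\right)}{2}\right)^{2}}{3}\right) = - 25 \left(65 - \frac{28 \left(\frac{1}{4} - - \frac{15}{2}\right)}{3} + \frac{\left(\frac{1}{4} - - \frac{15}{2}\right)^{2}}{3}\right) = - 25 \left(65 - \frac{28 \left(\frac{1}{4} + \frac{15}{2}\right)}{3} + \frac{\left(\frac{1}{4} + \frac{15}{2}\right)^{2}}{3}\right) = - 25 \left(65 - \frac{217}{3} + \frac{\left(\frac{31}{4}\right)^{2}}{3}\right) = - 25 \left(65 - \frac{217}{3} + \frac{1}{3} \cdot \frac{961}{16}\right) = - 25 \left(65 - \frac{217}{3} + \frac{961}{48}\right) = \left(-25\right) \frac{203}{16} = - \frac{5075}{16}$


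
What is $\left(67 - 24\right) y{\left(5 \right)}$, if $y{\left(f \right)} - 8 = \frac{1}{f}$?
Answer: $\frac{1763}{5} \approx 352.6$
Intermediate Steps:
$y{\left(f \right)} = 8 + \frac{1}{f}$
$\left(67 - 24\right) y{\left(5 \right)} = \left(67 - 24\right) \left(8 + \frac{1}{5}\right) = 43 \left(8 + \frac{1}{5}\right) = 43 \cdot \frac{41}{5} = \frac{1763}{5}$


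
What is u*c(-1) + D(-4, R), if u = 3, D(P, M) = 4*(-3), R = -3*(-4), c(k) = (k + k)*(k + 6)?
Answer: -42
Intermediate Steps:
c(k) = 2*k*(6 + k) (c(k) = (2*k)*(6 + k) = 2*k*(6 + k))
R = 12
D(P, M) = -12
u*c(-1) + D(-4, R) = 3*(2*(-1)*(6 - 1)) - 12 = 3*(2*(-1)*5) - 12 = 3*(-10) - 12 = -30 - 12 = -42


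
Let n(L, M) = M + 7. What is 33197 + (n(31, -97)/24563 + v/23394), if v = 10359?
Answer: 908387569171/27363182 ≈ 33197.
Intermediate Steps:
n(L, M) = 7 + M
33197 + (n(31, -97)/24563 + v/23394) = 33197 + ((7 - 97)/24563 + 10359/23394) = 33197 + (-90*1/24563 + 10359*(1/23394)) = 33197 + (-90/24563 + 3453/7798) = 33197 + 12016317/27363182 = 908387569171/27363182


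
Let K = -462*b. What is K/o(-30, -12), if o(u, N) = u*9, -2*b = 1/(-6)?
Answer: 77/540 ≈ 0.14259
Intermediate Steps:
b = 1/12 (b = -½/(-6) = -½*(-⅙) = 1/12 ≈ 0.083333)
o(u, N) = 9*u
K = -77/2 (K = -462*1/12 = -77/2 ≈ -38.500)
K/o(-30, -12) = -77/(2*(9*(-30))) = -77/2/(-270) = -77/2*(-1/270) = 77/540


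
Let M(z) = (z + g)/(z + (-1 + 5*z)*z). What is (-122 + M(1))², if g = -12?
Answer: 385641/25 ≈ 15426.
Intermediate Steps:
M(z) = (-12 + z)/(z + z*(-1 + 5*z)) (M(z) = (z - 12)/(z + (-1 + 5*z)*z) = (-12 + z)/(z + z*(-1 + 5*z)))
(-122 + M(1))² = (-122 + (⅕)*(-12 + 1)/1²)² = (-122 + (⅕)*1*(-11))² = (-122 - 11/5)² = (-621/5)² = 385641/25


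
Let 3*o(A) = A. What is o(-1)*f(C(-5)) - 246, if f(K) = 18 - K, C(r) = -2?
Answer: -758/3 ≈ -252.67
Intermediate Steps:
o(A) = A/3
o(-1)*f(C(-5)) - 246 = ((1/3)*(-1))*(18 - 1*(-2)) - 246 = -(18 + 2)/3 - 246 = -1/3*20 - 246 = -20/3 - 246 = -758/3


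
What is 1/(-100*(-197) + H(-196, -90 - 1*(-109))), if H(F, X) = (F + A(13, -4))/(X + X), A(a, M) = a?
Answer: 38/748417 ≈ 5.0774e-5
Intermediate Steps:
H(F, X) = (13 + F)/(2*X) (H(F, X) = (F + 13)/(X + X) = (13 + F)/((2*X)) = (13 + F)*(1/(2*X)) = (13 + F)/(2*X))
1/(-100*(-197) + H(-196, -90 - 1*(-109))) = 1/(-100*(-197) + (13 - 196)/(2*(-90 - 1*(-109)))) = 1/(19700 + (½)*(-183)/(-90 + 109)) = 1/(19700 + (½)*(-183)/19) = 1/(19700 + (½)*(1/19)*(-183)) = 1/(19700 - 183/38) = 1/(748417/38) = 38/748417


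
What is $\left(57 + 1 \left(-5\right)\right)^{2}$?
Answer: $2704$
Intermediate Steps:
$\left(57 + 1 \left(-5\right)\right)^{2} = \left(57 - 5\right)^{2} = 52^{2} = 2704$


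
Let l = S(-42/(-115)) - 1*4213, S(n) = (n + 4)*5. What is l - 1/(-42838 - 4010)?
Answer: -4516006633/1077504 ≈ -4191.2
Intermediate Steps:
S(n) = 20 + 5*n (S(n) = (4 + n)*5 = 20 + 5*n)
l = -96397/23 (l = (20 + 5*(-42/(-115))) - 1*4213 = (20 + 5*(-42*(-1/115))) - 4213 = (20 + 5*(42/115)) - 4213 = (20 + 42/23) - 4213 = 502/23 - 4213 = -96397/23 ≈ -4191.2)
l - 1/(-42838 - 4010) = -96397/23 - 1/(-42838 - 4010) = -96397/23 - 1/(-46848) = -96397/23 - 1*(-1/46848) = -96397/23 + 1/46848 = -4516006633/1077504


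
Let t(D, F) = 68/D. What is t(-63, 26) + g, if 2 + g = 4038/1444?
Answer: -12871/45486 ≈ -0.28297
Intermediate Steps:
g = 575/722 (g = -2 + 4038/1444 = -2 + 4038*(1/1444) = -2 + 2019/722 = 575/722 ≈ 0.79640)
t(-63, 26) + g = 68/(-63) + 575/722 = 68*(-1/63) + 575/722 = -68/63 + 575/722 = -12871/45486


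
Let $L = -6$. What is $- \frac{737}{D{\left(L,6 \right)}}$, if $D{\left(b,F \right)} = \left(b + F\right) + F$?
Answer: $- \frac{737}{6} \approx -122.83$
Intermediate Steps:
$D{\left(b,F \right)} = b + 2 F$ ($D{\left(b,F \right)} = \left(F + b\right) + F = b + 2 F$)
$- \frac{737}{D{\left(L,6 \right)}} = - \frac{737}{-6 + 2 \cdot 6} = - \frac{737}{-6 + 12} = - \frac{737}{6}$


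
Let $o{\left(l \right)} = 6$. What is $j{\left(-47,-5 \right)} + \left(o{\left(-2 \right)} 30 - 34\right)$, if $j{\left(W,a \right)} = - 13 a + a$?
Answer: $206$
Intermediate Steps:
$j{\left(W,a \right)} = - 12 a$
$j{\left(-47,-5 \right)} + \left(o{\left(-2 \right)} 30 - 34\right) = \left(-12\right) \left(-5\right) + \left(6 \cdot 30 - 34\right) = 60 + \left(180 - 34\right) = 60 + 146 = 206$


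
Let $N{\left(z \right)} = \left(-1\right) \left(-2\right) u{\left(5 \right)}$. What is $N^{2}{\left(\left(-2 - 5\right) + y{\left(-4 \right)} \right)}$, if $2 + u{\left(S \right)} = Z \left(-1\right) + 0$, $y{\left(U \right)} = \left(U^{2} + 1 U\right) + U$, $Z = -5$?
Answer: $36$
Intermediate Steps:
$y{\left(U \right)} = U^{2} + 2 U$ ($y{\left(U \right)} = \left(U^{2} + U\right) + U = \left(U + U^{2}\right) + U = U^{2} + 2 U$)
$u{\left(S \right)} = 3$ ($u{\left(S \right)} = -2 + \left(\left(-5\right) \left(-1\right) + 0\right) = -2 + \left(5 + 0\right) = -2 + 5 = 3$)
$N{\left(z \right)} = 6$ ($N{\left(z \right)} = \left(-1\right) \left(-2\right) 3 = 2 \cdot 3 = 6$)
$N^{2}{\left(\left(-2 - 5\right) + y{\left(-4 \right)} \right)} = 6^{2} = 36$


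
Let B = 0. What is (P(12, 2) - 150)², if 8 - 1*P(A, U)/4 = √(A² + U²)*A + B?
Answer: 354916 + 22656*√37 ≈ 4.9273e+5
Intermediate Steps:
P(A, U) = 32 - 4*A*√(A² + U²) (P(A, U) = 32 - 4*(√(A² + U²)*A + 0) = 32 - 4*(A*√(A² + U²) + 0) = 32 - 4*A*√(A² + U²))
(P(12, 2) - 150)² = ((32 - 4*12*√(12² + 2²)) - 150)² = ((32 - 4*12*√(144 + 4)) - 150)² = ((32 - 4*12*√148) - 150)² = ((32 - 4*12*2*√37) - 150)² = ((32 - 96*√37) - 150)² = (-118 - 96*√37)²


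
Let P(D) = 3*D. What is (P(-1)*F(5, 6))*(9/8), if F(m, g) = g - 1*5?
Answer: -27/8 ≈ -3.3750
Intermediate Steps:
F(m, g) = -5 + g (F(m, g) = g - 5 = -5 + g)
(P(-1)*F(5, 6))*(9/8) = ((3*(-1))*(-5 + 6))*(9/8) = (-3*1)*(9*(⅛)) = -3*9/8 = -27/8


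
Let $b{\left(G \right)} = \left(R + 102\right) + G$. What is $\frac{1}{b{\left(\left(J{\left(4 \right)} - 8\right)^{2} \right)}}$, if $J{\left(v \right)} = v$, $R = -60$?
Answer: $\frac{1}{58} \approx 0.017241$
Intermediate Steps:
$b{\left(G \right)} = 42 + G$ ($b{\left(G \right)} = \left(-60 + 102\right) + G = 42 + G$)
$\frac{1}{b{\left(\left(J{\left(4 \right)} - 8\right)^{2} \right)}} = \frac{1}{42 + \left(4 - 8\right)^{2}} = \frac{1}{42 + \left(-4\right)^{2}} = \frac{1}{42 + 16} = \frac{1}{58}$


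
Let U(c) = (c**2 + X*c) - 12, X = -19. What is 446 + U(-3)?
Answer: 500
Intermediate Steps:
U(c) = -12 + c**2 - 19*c (U(c) = (c**2 - 19*c) - 12 = -12 + c**2 - 19*c)
446 + U(-3) = 446 + (-12 + (-3)**2 - 19*(-3)) = 446 + (-12 + 9 + 57) = 446 + 54 = 500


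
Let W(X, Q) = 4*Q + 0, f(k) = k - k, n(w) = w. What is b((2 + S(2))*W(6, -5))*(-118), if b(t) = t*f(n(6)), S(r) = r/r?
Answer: 0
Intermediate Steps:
S(r) = 1
f(k) = 0
W(X, Q) = 4*Q
b(t) = 0 (b(t) = t*0 = 0)
b((2 + S(2))*W(6, -5))*(-118) = 0*(-118) = 0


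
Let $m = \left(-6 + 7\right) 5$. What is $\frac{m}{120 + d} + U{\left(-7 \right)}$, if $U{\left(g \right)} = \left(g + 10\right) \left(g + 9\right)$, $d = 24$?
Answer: $\frac{869}{144} \approx 6.0347$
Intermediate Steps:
$m = 5$ ($m = 1 \cdot 5 = 5$)
$U{\left(g \right)} = \left(9 + g\right) \left(10 + g\right)$ ($U{\left(g \right)} = \left(10 + g\right) \left(9 + g\right) = \left(9 + g\right) \left(10 + g\right)$)
$\frac{m}{120 + d} + U{\left(-7 \right)} = \frac{5}{120 + 24} + \left(90 + \left(-7\right)^{2} + 19 \left(-7\right)\right) = \frac{5}{144} + \left(90 + 49 - 133\right) = 5 \cdot \frac{1}{144} + 6 = \frac{5}{144} + 6 = \frac{869}{144}$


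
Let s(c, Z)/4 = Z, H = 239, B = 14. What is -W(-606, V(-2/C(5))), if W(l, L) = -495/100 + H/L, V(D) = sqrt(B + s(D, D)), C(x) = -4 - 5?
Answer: 99/20 - 717*sqrt(134)/134 ≈ -56.989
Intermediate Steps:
s(c, Z) = 4*Z
C(x) = -9
V(D) = sqrt(14 + 4*D)
W(l, L) = -99/20 + 239/L (W(l, L) = -495/100 + 239/L = -495*1/100 + 239/L = -99/20 + 239/L)
-W(-606, V(-2/C(5))) = -(-99/20 + 239/(sqrt(14 + 4*(-2/(-9))))) = -(-99/20 + 239/(sqrt(14 + 4*(-2*(-1/9))))) = -(-99/20 + 239/(sqrt(14 + 4*(2/9)))) = -(-99/20 + 239/(sqrt(14 + 8/9))) = -(-99/20 + 239/(sqrt(134/9))) = -(-99/20 + 239/((sqrt(134)/3))) = -(-99/20 + 239*(3*sqrt(134)/134)) = -(-99/20 + 717*sqrt(134)/134) = 99/20 - 717*sqrt(134)/134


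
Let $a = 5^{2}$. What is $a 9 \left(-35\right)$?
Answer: $-7875$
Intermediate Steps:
$a = 25$
$a 9 \left(-35\right) = 25 \cdot 9 \left(-35\right) = 225 \left(-35\right) = -7875$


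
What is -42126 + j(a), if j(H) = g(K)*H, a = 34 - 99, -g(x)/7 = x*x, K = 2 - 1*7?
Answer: -30751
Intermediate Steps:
K = -5 (K = 2 - 7 = -5)
g(x) = -7*x² (g(x) = -7*x*x = -7*x²)
a = -65
j(H) = -175*H (j(H) = (-7*(-5)²)*H = (-7*25)*H = -175*H)
-42126 + j(a) = -42126 - 175*(-65) = -42126 + 11375 = -30751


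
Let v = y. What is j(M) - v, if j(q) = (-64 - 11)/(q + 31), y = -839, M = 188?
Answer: 61222/73 ≈ 838.66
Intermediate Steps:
v = -839
j(q) = -75/(31 + q)
j(M) - v = -75/(31 + 188) - 1*(-839) = -75/219 + 839 = -75*1/219 + 839 = -25/73 + 839 = 61222/73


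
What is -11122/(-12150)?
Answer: 5561/6075 ≈ 0.91539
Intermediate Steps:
-11122/(-12150) = -11122*(-1)/12150 = -1*(-5561/6075) = 5561/6075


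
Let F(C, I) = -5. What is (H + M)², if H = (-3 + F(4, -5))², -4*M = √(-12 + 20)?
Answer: (-128 + √2)²/4 ≈ 4006.0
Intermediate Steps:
M = -√2/2 (M = -√(-12 + 20)/4 = -√2/2 ≈ -0.70711)
H = 64 (H = (-3 - 5)² = (-8)² = 64)
(H + M)² = (64 - √2/2)²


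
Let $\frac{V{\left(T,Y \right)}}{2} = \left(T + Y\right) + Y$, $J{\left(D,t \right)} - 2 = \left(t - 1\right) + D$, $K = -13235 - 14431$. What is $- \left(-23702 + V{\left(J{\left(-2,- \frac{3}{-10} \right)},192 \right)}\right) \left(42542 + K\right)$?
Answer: $\frac{1705935052}{5} \approx 3.4119 \cdot 10^{8}$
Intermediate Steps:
$K = -27666$
$J{\left(D,t \right)} = 1 + D + t$ ($J{\left(D,t \right)} = 2 + \left(\left(t - 1\right) + D\right) = 2 + \left(\left(-1 + t\right) + D\right) = 2 + \left(-1 + D + t\right) = 1 + D + t$)
$V{\left(T,Y \right)} = 2 T + 4 Y$ ($V{\left(T,Y \right)} = 2 \left(\left(T + Y\right) + Y\right) = 2 \left(T + 2 Y\right) = 2 T + 4 Y$)
$- \left(-23702 + V{\left(J{\left(-2,- \frac{3}{-10} \right)},192 \right)}\right) \left(42542 + K\right) = - \left(-23702 + \left(2 \left(1 - 2 - \frac{3}{-10}\right) + 4 \cdot 192\right)\right) \left(42542 - 27666\right) = - \left(-23702 + \left(2 \left(1 - 2 - - \frac{3}{10}\right) + 768\right)\right) 14876 = - \left(-23702 + \left(2 \left(1 - 2 + \frac{3}{10}\right) + 768\right)\right) 14876 = - \left(-23702 + \left(2 \left(- \frac{7}{10}\right) + 768\right)\right) 14876 = - \left(-23702 + \left(- \frac{7}{5} + 768\right)\right) 14876 = - \left(-23702 + \frac{3833}{5}\right) 14876 = - \frac{\left(-114677\right) 14876}{5} = \left(-1\right) \left(- \frac{1705935052}{5}\right) = \frac{1705935052}{5}$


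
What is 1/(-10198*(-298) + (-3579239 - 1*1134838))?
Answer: -1/1675073 ≈ -5.9699e-7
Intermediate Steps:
1/(-10198*(-298) + (-3579239 - 1*1134838)) = 1/(3039004 + (-3579239 - 1134838)) = 1/(3039004 - 4714077) = 1/(-1675073) = -1/1675073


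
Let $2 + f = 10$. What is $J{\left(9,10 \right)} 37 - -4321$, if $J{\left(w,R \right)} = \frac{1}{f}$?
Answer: $\frac{34605}{8} \approx 4325.6$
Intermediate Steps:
$f = 8$ ($f = -2 + 10 = 8$)
$J{\left(w,R \right)} = \frac{1}{8}$
$J{\left(9,10 \right)} 37 - -4321 = \frac{1}{8} \cdot 37 - -4321 = \frac{37}{8} + 4321 = \frac{34605}{8}$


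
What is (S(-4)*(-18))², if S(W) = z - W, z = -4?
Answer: 0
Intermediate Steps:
S(W) = -4 - W
(S(-4)*(-18))² = ((-4 - 1*(-4))*(-18))² = ((-4 + 4)*(-18))² = (0*(-18))² = 0² = 0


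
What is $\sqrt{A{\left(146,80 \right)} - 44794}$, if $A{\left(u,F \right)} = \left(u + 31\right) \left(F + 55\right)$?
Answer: $i \sqrt{20899} \approx 144.56 i$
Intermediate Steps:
$A{\left(u,F \right)} = \left(31 + u\right) \left(55 + F\right)$
$\sqrt{A{\left(146,80 \right)} - 44794} = \sqrt{\left(1705 + 31 \cdot 80 + 55 \cdot 146 + 80 \cdot 146\right) - 44794} = \sqrt{\left(1705 + 2480 + 8030 + 11680\right) - 44794} = \sqrt{23895 - 44794} = \sqrt{-20899} = i \sqrt{20899}$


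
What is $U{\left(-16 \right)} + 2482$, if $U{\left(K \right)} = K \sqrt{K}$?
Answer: $2482 - 64 i \approx 2482.0 - 64.0 i$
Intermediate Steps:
$U{\left(K \right)} = K^{\frac{3}{2}}$
$U{\left(-16 \right)} + 2482 = \left(-16\right)^{\frac{3}{2}} + 2482 = - 64 i + 2482 = 2482 - 64 i$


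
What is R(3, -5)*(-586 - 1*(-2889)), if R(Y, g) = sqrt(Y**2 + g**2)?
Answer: 2303*sqrt(34) ≈ 13429.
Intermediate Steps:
R(3, -5)*(-586 - 1*(-2889)) = sqrt(3**2 + (-5)**2)*(-586 - 1*(-2889)) = sqrt(9 + 25)*(-586 + 2889) = sqrt(34)*2303 = 2303*sqrt(34)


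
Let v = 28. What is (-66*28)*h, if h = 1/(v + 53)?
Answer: -616/27 ≈ -22.815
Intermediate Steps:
h = 1/81 (h = 1/(28 + 53) = 1/81 ≈ 0.012346)
(-66*28)*h = -66*28*(1/81) = -1848*1/81 = -616/27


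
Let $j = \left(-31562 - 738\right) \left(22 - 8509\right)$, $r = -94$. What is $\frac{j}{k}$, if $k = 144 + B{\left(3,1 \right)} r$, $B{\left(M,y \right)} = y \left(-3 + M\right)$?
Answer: $\frac{7614725}{4} \approx 1.9037 \cdot 10^{6}$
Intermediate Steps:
$k = 144$ ($k = 144 + 1 \left(-3 + 3\right) \left(-94\right) = 144 + 1 \cdot 0 \left(-94\right) = 144 + 0 \left(-94\right) = 144 + 0 = 144$)
$j = 274130100$ ($j = \left(-32300\right) \left(-8487\right) = 274130100$)
$\frac{j}{k} = \frac{274130100}{144} = 274130100 \cdot \frac{1}{144} = \frac{7614725}{4}$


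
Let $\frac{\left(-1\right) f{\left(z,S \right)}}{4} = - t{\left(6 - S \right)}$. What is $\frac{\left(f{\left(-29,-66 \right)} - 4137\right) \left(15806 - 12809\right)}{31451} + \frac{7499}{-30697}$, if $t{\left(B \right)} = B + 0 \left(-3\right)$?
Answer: $- \frac{354339651790}{965451347} \approx -367.02$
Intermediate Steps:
$t{\left(B \right)} = B$ ($t{\left(B \right)} = B + 0 = B$)
$f{\left(z,S \right)} = 24 - 4 S$ ($f{\left(z,S \right)} = - 4 \left(- (6 - S)\right) = - 4 \left(-6 + S\right) = 24 - 4 S$)
$\frac{\left(f{\left(-29,-66 \right)} - 4137\right) \left(15806 - 12809\right)}{31451} + \frac{7499}{-30697} = \frac{\left(\left(24 - -264\right) - 4137\right) \left(15806 - 12809\right)}{31451} + \frac{7499}{-30697} = \left(\left(24 + 264\right) - 4137\right) 2997 \cdot \frac{1}{31451} + 7499 \left(- \frac{1}{30697}\right) = \left(288 - 4137\right) 2997 \cdot \frac{1}{31451} - \frac{7499}{30697} = \left(-3849\right) 2997 \cdot \frac{1}{31451} - \frac{7499}{30697} = \left(-11535453\right) \frac{1}{31451} - \frac{7499}{30697} = - \frac{11535453}{31451} - \frac{7499}{30697} = - \frac{354339651790}{965451347}$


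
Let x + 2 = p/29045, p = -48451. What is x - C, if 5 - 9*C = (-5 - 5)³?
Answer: -10049698/87135 ≈ -115.33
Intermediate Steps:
x = -106541/29045 (x = -2 - 48451/29045 = -106541/29045 ≈ -3.6681)
C = 335/3 (C = 5/9 - (-5 - 5)³/9 = 5/9 - ⅑*(-10)³ = 5/9 - ⅑*(-1000) = 5/9 + 1000/9 = 335/3 ≈ 111.67)
x - C = -106541/29045 - 1*335/3 = -106541/29045 - 335/3 = -10049698/87135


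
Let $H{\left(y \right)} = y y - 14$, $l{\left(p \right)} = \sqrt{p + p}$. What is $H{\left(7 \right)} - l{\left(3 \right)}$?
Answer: $35 - \sqrt{6} \approx 32.551$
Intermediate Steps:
$l{\left(p \right)} = \sqrt{2} \sqrt{p}$ ($l{\left(p \right)} = \sqrt{2 p} = \sqrt{2} \sqrt{p}$)
$H{\left(y \right)} = -14 + y^{2}$ ($H{\left(y \right)} = y^{2} - 14 = -14 + y^{2}$)
$H{\left(7 \right)} - l{\left(3 \right)} = \left(-14 + 7^{2}\right) - \sqrt{2} \sqrt{3} = \left(-14 + 49\right) - \sqrt{6} = 35 - \sqrt{6}$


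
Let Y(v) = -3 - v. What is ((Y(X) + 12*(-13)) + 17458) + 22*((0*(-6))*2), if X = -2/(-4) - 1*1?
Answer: 34599/2 ≈ 17300.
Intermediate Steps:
X = -½ (X = -2*(-¼) - 1 = ½ - 1 = -½ ≈ -0.50000)
((Y(X) + 12*(-13)) + 17458) + 22*((0*(-6))*2) = (((-3 - 1*(-½)) + 12*(-13)) + 17458) + 22*((0*(-6))*2) = (((-3 + ½) - 156) + 17458) + 22*(0*2) = ((-5/2 - 156) + 17458) + 22*0 = (-317/2 + 17458) + 0 = 34599/2 + 0 = 34599/2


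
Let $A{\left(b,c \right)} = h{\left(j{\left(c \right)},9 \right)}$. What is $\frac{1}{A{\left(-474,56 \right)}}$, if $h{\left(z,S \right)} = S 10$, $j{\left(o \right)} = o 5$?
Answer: $\frac{1}{90} \approx 0.011111$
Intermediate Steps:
$j{\left(o \right)} = 5 o$
$h{\left(z,S \right)} = 10 S$
$A{\left(b,c \right)} = 90$ ($A{\left(b,c \right)} = 10 \cdot 9 = 90$)
$\frac{1}{A{\left(-474,56 \right)}} = \frac{1}{90}$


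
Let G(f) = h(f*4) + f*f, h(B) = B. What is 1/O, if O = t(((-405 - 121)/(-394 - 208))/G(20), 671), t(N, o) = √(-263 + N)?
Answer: -4*I*√343121732310/37997977 ≈ -0.061663*I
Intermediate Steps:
G(f) = f² + 4*f (G(f) = f*4 + f*f = 4*f + f² = f² + 4*f)
O = I*√343121732310/36120 (O = √(-263 + ((-405 - 121)/(-394 - 208))/((20*(4 + 20)))) = √(-263 + (-526/(-602))/((20*24))) = √(-263 - 526*(-1/602)/480) = √(-263 + (263/301)*(1/480)) = √(-263 + 263/144480) = √(-37997977/144480) = I*√343121732310/36120 ≈ 16.217*I)
1/O = 1/(I*√343121732310/36120) = -4*I*√343121732310/37997977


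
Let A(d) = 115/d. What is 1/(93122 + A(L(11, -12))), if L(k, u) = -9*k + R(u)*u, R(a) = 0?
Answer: 99/9218963 ≈ 1.0739e-5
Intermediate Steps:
L(k, u) = -9*k (L(k, u) = -9*k + 0*u = -9*k + 0 = -9*k)
1/(93122 + A(L(11, -12))) = 1/(93122 + 115/((-9*11))) = 1/(93122 + 115/(-99)) = 1/(93122 + 115*(-1/99)) = 1/(93122 - 115/99) = 1/(9218963/99) = 99/9218963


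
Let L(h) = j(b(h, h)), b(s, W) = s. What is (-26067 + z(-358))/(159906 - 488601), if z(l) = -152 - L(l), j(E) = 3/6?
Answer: 52439/657390 ≈ 0.079768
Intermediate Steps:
j(E) = ½ (j(E) = 3*(⅙) = ½)
L(h) = ½
z(l) = -305/2 (z(l) = -152 - 1*½ = -152 - ½ = -305/2)
(-26067 + z(-358))/(159906 - 488601) = (-26067 - 305/2)/(159906 - 488601) = -52439/2/(-328695) = -52439/2*(-1/328695) = 52439/657390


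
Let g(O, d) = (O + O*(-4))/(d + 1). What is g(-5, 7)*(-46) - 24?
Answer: -441/4 ≈ -110.25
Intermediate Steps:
g(O, d) = -3*O/(1 + d) (g(O, d) = (O - 4*O)/(1 + d) = (-3*O)/(1 + d) = -3*O/(1 + d))
g(-5, 7)*(-46) - 24 = -3*(-5)/(1 + 7)*(-46) - 24 = -3*(-5)/8*(-46) - 24 = -3*(-5)*⅛*(-46) - 24 = (15/8)*(-46) - 24 = -345/4 - 24 = -441/4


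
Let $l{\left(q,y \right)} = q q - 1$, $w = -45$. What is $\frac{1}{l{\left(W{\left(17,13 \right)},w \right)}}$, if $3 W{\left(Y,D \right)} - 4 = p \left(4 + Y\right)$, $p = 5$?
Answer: $\frac{9}{11872} \approx 0.00075809$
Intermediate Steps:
$W{\left(Y,D \right)} = 8 + \frac{5 Y}{3}$ ($W{\left(Y,D \right)} = \frac{4}{3} + \frac{5 \left(4 + Y\right)}{3} = \frac{4}{3} + \frac{20 + 5 Y}{3} = \frac{4}{3} + \left(\frac{20}{3} + \frac{5 Y}{3}\right) = 8 + \frac{5 Y}{3}$)
$l{\left(q,y \right)} = -1 + q^{2}$ ($l{\left(q,y \right)} = q^{2} - 1 = -1 + q^{2}$)
$\frac{1}{l{\left(W{\left(17,13 \right)},w \right)}} = \frac{1}{-1 + \left(8 + \frac{5}{3} \cdot 17\right)^{2}} = \frac{1}{-1 + \left(8 + \frac{85}{3}\right)^{2}} = \frac{1}{-1 + \left(\frac{109}{3}\right)^{2}} = \frac{1}{-1 + \frac{11881}{9}} = \frac{1}{\frac{11872}{9}} = \frac{9}{11872}$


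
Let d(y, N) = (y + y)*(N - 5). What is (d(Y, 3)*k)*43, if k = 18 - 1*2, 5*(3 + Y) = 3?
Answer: 33024/5 ≈ 6604.8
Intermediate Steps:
Y = -12/5 (Y = -3 + (1/5)*3 = -3 + 3/5 = -12/5 ≈ -2.4000)
d(y, N) = 2*y*(-5 + N) (d(y, N) = (2*y)*(-5 + N) = 2*y*(-5 + N))
k = 16 (k = 18 - 2 = 16)
(d(Y, 3)*k)*43 = ((2*(-12/5)*(-5 + 3))*16)*43 = ((2*(-12/5)*(-2))*16)*43 = ((48/5)*16)*43 = (768/5)*43 = 33024/5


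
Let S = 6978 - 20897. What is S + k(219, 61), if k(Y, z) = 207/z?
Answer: -848852/61 ≈ -13916.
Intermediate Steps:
S = -13919
S + k(219, 61) = -13919 + 207/61 = -848852/61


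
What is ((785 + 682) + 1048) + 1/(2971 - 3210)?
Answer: 601084/239 ≈ 2515.0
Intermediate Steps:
((785 + 682) + 1048) + 1/(2971 - 3210) = (1467 + 1048) + 1/(-239) = 2515 - 1/239 = 601084/239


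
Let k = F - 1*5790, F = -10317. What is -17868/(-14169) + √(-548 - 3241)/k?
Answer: 5956/4723 - I*√421/5369 ≈ 1.2611 - 0.0038216*I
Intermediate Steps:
k = -16107 (k = -10317 - 1*5790 = -10317 - 5790 = -16107)
-17868/(-14169) + √(-548 - 3241)/k = -17868/(-14169) + √(-548 - 3241)/(-16107) = -17868*(-1/14169) + √(-3789)*(-1/16107) = 5956/4723 + (3*I*√421)*(-1/16107) = 5956/4723 - I*√421/5369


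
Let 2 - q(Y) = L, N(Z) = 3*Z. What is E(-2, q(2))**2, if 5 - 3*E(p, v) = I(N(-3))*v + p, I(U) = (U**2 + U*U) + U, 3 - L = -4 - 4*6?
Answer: 19749136/9 ≈ 2.1943e+6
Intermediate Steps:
L = 31 (L = 3 - (-4 - 4*6) = 3 - (-4 - 24) = 3 - 1*(-28) = 3 + 28 = 31)
q(Y) = -29 (q(Y) = 2 - 1*31 = 2 - 31 = -29)
I(U) = U + 2*U**2 (I(U) = (U**2 + U**2) + U = 2*U**2 + U = U + 2*U**2)
E(p, v) = 5/3 - 51*v - p/3 (E(p, v) = 5/3 - (((3*(-3))*(1 + 2*(3*(-3))))*v + p)/3 = 5/3 - ((-9*(1 + 2*(-9)))*v + p)/3 = 5/3 - ((-9*(1 - 18))*v + p)/3 = 5/3 - ((-9*(-17))*v + p)/3 = 5/3 - (153*v + p)/3 = 5/3 - (p + 153*v)/3 = 5/3 + (-51*v - p/3) = 5/3 - 51*v - p/3)
E(-2, q(2))**2 = (5/3 - 51*(-29) - 1/3*(-2))**2 = (5/3 + 1479 + 2/3)**2 = (4444/3)**2 = 19749136/9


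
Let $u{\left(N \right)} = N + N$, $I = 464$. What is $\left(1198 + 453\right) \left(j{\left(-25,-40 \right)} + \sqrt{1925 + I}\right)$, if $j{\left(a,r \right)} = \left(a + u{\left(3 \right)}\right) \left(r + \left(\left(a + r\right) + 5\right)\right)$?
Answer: $3136900 + 1651 \sqrt{2389} \approx 3.2176 \cdot 10^{6}$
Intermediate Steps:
$u{\left(N \right)} = 2 N$
$j{\left(a,r \right)} = \left(6 + a\right) \left(5 + a + 2 r\right)$ ($j{\left(a,r \right)} = \left(a + 2 \cdot 3\right) \left(r + \left(\left(a + r\right) + 5\right)\right) = \left(a + 6\right) \left(r + \left(5 + a + r\right)\right) = \left(6 + a\right) \left(5 + a + 2 r\right)$)
$\left(1198 + 453\right) \left(j{\left(-25,-40 \right)} + \sqrt{1925 + I}\right) = \left(1198 + 453\right) \left(\left(30 + \left(-25\right)^{2} + 11 \left(-25\right) + 12 \left(-40\right) + 2 \left(-25\right) \left(-40\right)\right) + \sqrt{1925 + 464}\right) = 1651 \left(\left(30 + 625 - 275 - 480 + 2000\right) + \sqrt{2389}\right) = 1651 \left(1900 + \sqrt{2389}\right) = 3136900 + 1651 \sqrt{2389}$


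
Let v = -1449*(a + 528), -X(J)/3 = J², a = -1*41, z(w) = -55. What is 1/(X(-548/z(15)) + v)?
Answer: -3025/2135531487 ≈ -1.4165e-6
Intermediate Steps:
a = -41
X(J) = -3*J²
v = -705663 (v = -1449*(-41 + 528) = -1449*487 = -705663)
1/(X(-548/z(15)) + v) = 1/(-3*(-548/(-55))² - 705663) = 1/(-3*(-548*(-1/55))² - 705663) = 1/(-3*(548/55)² - 705663) = 1/(-3*300304/3025 - 705663) = 1/(-900912/3025 - 705663) = 1/(-2135531487/3025) = -3025/2135531487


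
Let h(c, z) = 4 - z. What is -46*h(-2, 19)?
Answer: 690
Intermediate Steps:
-46*h(-2, 19) = -46*(4 - 1*19) = -46*(4 - 19) = -46*(-15) = 690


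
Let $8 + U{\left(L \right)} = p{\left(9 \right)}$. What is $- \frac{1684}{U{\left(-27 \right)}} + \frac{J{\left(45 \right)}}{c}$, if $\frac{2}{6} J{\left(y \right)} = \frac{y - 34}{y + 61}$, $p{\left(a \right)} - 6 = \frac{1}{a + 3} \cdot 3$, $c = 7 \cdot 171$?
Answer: $\frac{40698923}{42294} \approx 962.29$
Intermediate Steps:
$c = 1197$
$p{\left(a \right)} = 6 + \frac{3}{3 + a}$ ($p{\left(a \right)} = 6 + \frac{1}{a + 3} \cdot 3 = 6 + \frac{1}{3 + a} 3 = 6 + \frac{3}{3 + a}$)
$U{\left(L \right)} = - \frac{7}{4}$ ($U{\left(L \right)} = -8 + \frac{3 \left(7 + 2 \cdot 9\right)}{3 + 9} = -8 + \frac{3 \left(7 + 18\right)}{12} = -8 + 3 \cdot \frac{1}{12} \cdot 25 = -8 + \frac{25}{4} = - \frac{7}{4}$)
$J{\left(y \right)} = \frac{3 \left(-34 + y\right)}{61 + y}$ ($J{\left(y \right)} = 3 \frac{y - 34}{y + 61} = 3 \frac{-34 + y}{61 + y} = \frac{3 \left(-34 + y\right)}{61 + y}$)
$- \frac{1684}{U{\left(-27 \right)}} + \frac{J{\left(45 \right)}}{c} = - \frac{1684}{- \frac{7}{4}} + \frac{3 \frac{1}{61 + 45} \left(-34 + 45\right)}{1197} = \left(-1684\right) \left(- \frac{4}{7}\right) + 3 \cdot \frac{1}{106} \cdot 11 \cdot \frac{1}{1197} = \frac{6736}{7} + 3 \cdot \frac{1}{106} \cdot 11 \cdot \frac{1}{1197} = \frac{6736}{7} + \frac{33}{106} \cdot \frac{1}{1197} = \frac{6736}{7} + \frac{11}{42294} = \frac{40698923}{42294}$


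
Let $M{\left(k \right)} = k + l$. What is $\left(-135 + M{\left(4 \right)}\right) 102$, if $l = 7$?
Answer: $-12648$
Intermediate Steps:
$M{\left(k \right)} = 7 + k$ ($M{\left(k \right)} = k + 7 = 7 + k$)
$\left(-135 + M{\left(4 \right)}\right) 102 = \left(-135 + \left(7 + 4\right)\right) 102 = \left(-135 + 11\right) 102 = \left(-124\right) 102 = -12648$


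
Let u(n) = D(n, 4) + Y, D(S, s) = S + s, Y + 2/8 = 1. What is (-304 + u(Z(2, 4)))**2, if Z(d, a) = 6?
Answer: 1375929/16 ≈ 85996.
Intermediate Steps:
Y = 3/4 (Y = -1/4 + 1 = 3/4 ≈ 0.75000)
u(n) = 19/4 + n (u(n) = (n + 4) + 3/4 = (4 + n) + 3/4 = 19/4 + n)
(-304 + u(Z(2, 4)))**2 = (-304 + (19/4 + 6))**2 = (-304 + 43/4)**2 = (-1173/4)**2 = 1375929/16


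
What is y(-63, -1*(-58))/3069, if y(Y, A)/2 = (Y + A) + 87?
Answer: 164/3069 ≈ 0.053438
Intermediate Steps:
y(Y, A) = 174 + 2*A + 2*Y (y(Y, A) = 2*((Y + A) + 87) = 2*((A + Y) + 87) = 2*(87 + A + Y) = 174 + 2*A + 2*Y)
y(-63, -1*(-58))/3069 = (174 + 2*(-1*(-58)) + 2*(-63))/3069 = (174 + 2*58 - 126)*(1/3069) = (174 + 116 - 126)*(1/3069) = 164*(1/3069) = 164/3069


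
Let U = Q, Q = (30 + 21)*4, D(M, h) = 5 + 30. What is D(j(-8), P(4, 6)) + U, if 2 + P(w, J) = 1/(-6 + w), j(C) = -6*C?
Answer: 239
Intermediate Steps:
P(w, J) = -2 + 1/(-6 + w)
D(M, h) = 35
Q = 204 (Q = 51*4 = 204)
U = 204
D(j(-8), P(4, 6)) + U = 35 + 204 = 239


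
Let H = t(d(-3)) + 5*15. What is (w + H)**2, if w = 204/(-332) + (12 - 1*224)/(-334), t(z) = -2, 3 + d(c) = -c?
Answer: 1024415233956/192127321 ≈ 5332.0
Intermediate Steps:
d(c) = -3 - c
H = 73 (H = -2 + 5*15 = -2 + 75 = 73)
w = 281/13861 (w = 204*(-1/332) + (12 - 224)*(-1/334) = -51/83 - 212*(-1/334) = -51/83 + 106/167 = 281/13861 ≈ 0.020273)
(w + H)**2 = (281/13861 + 73)**2 = (1012134/13861)**2 = 1024415233956/192127321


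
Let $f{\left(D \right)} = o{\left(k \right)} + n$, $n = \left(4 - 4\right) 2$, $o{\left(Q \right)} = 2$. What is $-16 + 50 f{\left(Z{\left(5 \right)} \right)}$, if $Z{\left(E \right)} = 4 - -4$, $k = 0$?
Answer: $84$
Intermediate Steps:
$n = 0$ ($n = 0 \cdot 2 = 0$)
$Z{\left(E \right)} = 8$ ($Z{\left(E \right)} = 4 + 4 = 8$)
$f{\left(D \right)} = 2$ ($f{\left(D \right)} = 2 + 0 = 2$)
$-16 + 50 f{\left(Z{\left(5 \right)} \right)} = -16 + 50 \cdot 2 = -16 + 100 = 84$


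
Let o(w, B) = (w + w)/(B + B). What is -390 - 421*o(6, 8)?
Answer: -2823/4 ≈ -705.75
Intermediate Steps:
o(w, B) = w/B (o(w, B) = (2*w)/((2*B)) = (2*w)*(1/(2*B)) = w/B)
-390 - 421*o(6, 8) = -390 - 2526/8 = -390 - 421*¾ = -390 - 1263/4 = -2823/4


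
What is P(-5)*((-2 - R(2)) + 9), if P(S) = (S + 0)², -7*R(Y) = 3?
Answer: 1300/7 ≈ 185.71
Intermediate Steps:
R(Y) = -3/7 (R(Y) = -⅐*3 = -3/7)
P(S) = S²
P(-5)*((-2 - R(2)) + 9) = (-5)²*((-2 - 1*(-3/7)) + 9) = 25*((-2 + 3/7) + 9) = 25*(-11/7 + 9) = 25*(52/7) = 1300/7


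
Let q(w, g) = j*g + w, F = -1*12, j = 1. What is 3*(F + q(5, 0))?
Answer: -21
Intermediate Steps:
F = -12
q(w, g) = g + w (q(w, g) = 1*g + w = g + w)
3*(F + q(5, 0)) = 3*(-12 + (0 + 5)) = 3*(-12 + 5) = 3*(-7) = -21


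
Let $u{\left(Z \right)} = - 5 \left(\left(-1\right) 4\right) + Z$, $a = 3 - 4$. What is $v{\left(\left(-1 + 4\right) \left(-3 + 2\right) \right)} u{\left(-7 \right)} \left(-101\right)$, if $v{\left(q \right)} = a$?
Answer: $1313$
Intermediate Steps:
$a = -1$
$v{\left(q \right)} = -1$
$u{\left(Z \right)} = 20 + Z$ ($u{\left(Z \right)} = \left(-5\right) \left(-4\right) + Z = 20 + Z$)
$v{\left(\left(-1 + 4\right) \left(-3 + 2\right) \right)} u{\left(-7 \right)} \left(-101\right) = - (20 - 7) \left(-101\right) = \left(-1\right) 13 \left(-101\right) = \left(-13\right) \left(-101\right) = 1313$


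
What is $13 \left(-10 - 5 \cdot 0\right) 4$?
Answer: $-520$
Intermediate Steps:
$13 \left(-10 - 5 \cdot 0\right) 4 = 13 \left(-10 - 0\right) 4 = 13 \left(-10 + 0\right) 4 = 13 \left(-10\right) 4 = \left(-130\right) 4 = -520$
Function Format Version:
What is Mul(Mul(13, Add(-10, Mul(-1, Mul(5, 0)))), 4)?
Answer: -520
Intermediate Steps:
Mul(Mul(13, Add(-10, Mul(-1, Mul(5, 0)))), 4) = Mul(Mul(13, Add(-10, Mul(-1, 0))), 4) = Mul(Mul(13, Add(-10, 0)), 4) = Mul(Mul(13, -10), 4) = Mul(-130, 4) = -520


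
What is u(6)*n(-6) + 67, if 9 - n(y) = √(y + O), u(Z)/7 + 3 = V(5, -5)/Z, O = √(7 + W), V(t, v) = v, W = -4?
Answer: -349/2 + 161*I*√(6 - √3)/6 ≈ -174.5 + 55.435*I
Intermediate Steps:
O = √3 (O = √(7 - 4) = √3 ≈ 1.7320)
u(Z) = -21 - 35/Z (u(Z) = -21 + 7*(-5/Z) = -21 - 35/Z)
n(y) = 9 - √(y + √3)
u(6)*n(-6) + 67 = (-21 - 35/6)*(9 - √(-6 + √3)) + 67 = -161*(9 - √(-6 + √3))/6 + 67 = (-483/2 + 161*√(-6 + √3)/6) + 67 = -349/2 + 161*√(-6 + √3)/6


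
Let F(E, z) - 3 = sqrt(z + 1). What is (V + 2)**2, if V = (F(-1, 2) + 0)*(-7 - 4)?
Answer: 1324 + 682*sqrt(3) ≈ 2505.3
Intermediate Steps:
F(E, z) = 3 + sqrt(1 + z) (F(E, z) = 3 + sqrt(z + 1) = 3 + sqrt(1 + z))
V = -33 - 11*sqrt(3) (V = ((3 + sqrt(1 + 2)) + 0)*(-7 - 4) = ((3 + sqrt(3)) + 0)*(-11) = (3 + sqrt(3))*(-11) = -33 - 11*sqrt(3) ≈ -52.053)
(V + 2)**2 = ((-33 - 11*sqrt(3)) + 2)**2 = (-31 - 11*sqrt(3))**2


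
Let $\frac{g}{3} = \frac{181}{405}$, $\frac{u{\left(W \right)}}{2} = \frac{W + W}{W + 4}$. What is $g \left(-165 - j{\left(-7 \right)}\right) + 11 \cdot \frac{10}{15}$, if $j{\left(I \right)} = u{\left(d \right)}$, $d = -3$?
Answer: $- \frac{989}{5} \approx -197.8$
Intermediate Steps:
$u{\left(W \right)} = \frac{4 W}{4 + W}$ ($u{\left(W \right)} = 2 \frac{W + W}{W + 4} = 2 \frac{2 W}{4 + W} = \frac{4 W}{4 + W}$)
$j{\left(I \right)} = -12$ ($j{\left(I \right)} = 4 \left(-3\right) \frac{1}{4 - 3} = 4 \left(-3\right) 1^{-1} = 4 \left(-3\right) 1 = -12$)
$g = \frac{181}{135}$ ($g = 3 \cdot \frac{181}{405} = \frac{181}{135} \approx 1.3407$)
$g \left(-165 - j{\left(-7 \right)}\right) + 11 \cdot \frac{10}{15} = \frac{181 \left(-165 - -12\right)}{135} + 11 \cdot \frac{10}{15} = \frac{181 \left(-165 + 12\right)}{135} + 11 \cdot 10 \cdot \frac{1}{15} = \frac{181}{135} \left(-153\right) + 11 \cdot \frac{2}{3} = - \frac{3077}{15} + \frac{22}{3} = - \frac{989}{5}$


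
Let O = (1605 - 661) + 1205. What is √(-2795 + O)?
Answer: I*√646 ≈ 25.417*I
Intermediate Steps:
O = 2149 (O = 944 + 1205 = 2149)
√(-2795 + O) = √(-2795 + 2149) = √(-646) = I*√646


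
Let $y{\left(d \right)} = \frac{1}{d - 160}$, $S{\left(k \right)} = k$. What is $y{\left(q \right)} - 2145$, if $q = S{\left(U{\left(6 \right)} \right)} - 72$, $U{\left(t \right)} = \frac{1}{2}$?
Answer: $- \frac{993137}{463} \approx -2145.0$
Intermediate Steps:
$U{\left(t \right)} = \frac{1}{2}$
$q = - \frac{143}{2}$ ($q = \frac{1}{2} - 72 = - \frac{143}{2} \approx -71.5$)
$y{\left(d \right)} = \frac{1}{-160 + d}$
$y{\left(q \right)} - 2145 = \frac{1}{-160 - \frac{143}{2}} - 2145 = \frac{1}{- \frac{463}{2}} - 2145 = - \frac{2}{463} - 2145 = - \frac{993137}{463}$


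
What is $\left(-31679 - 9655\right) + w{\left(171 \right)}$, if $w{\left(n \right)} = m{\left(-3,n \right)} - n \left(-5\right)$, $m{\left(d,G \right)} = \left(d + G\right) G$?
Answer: $-11751$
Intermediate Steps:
$m{\left(d,G \right)} = G \left(G + d\right)$ ($m{\left(d,G \right)} = \left(G + d\right) G = G \left(G + d\right)$)
$w{\left(n \right)} = 5 n + n \left(-3 + n\right)$ ($w{\left(n \right)} = n \left(n - 3\right) - n \left(-5\right) = n \left(-3 + n\right) - - 5 n = n \left(-3 + n\right) + 5 n = 5 n + n \left(-3 + n\right)$)
$\left(-31679 - 9655\right) + w{\left(171 \right)} = \left(-31679 - 9655\right) + 171 \left(2 + 171\right) = -41334 + 171 \cdot 173 = -41334 + 29583 = -11751$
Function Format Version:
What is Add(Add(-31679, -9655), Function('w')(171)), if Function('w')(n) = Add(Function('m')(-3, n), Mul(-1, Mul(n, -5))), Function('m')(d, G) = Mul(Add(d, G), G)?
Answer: -11751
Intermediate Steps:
Function('m')(d, G) = Mul(G, Add(G, d)) (Function('m')(d, G) = Mul(Add(G, d), G) = Mul(G, Add(G, d)))
Function('w')(n) = Add(Mul(5, n), Mul(n, Add(-3, n))) (Function('w')(n) = Add(Mul(n, Add(n, -3)), Mul(-1, Mul(n, -5))) = Add(Mul(n, Add(-3, n)), Mul(-1, Mul(-5, n))) = Add(Mul(n, Add(-3, n)), Mul(5, n)) = Add(Mul(5, n), Mul(n, Add(-3, n))))
Add(Add(-31679, -9655), Function('w')(171)) = Add(Add(-31679, -9655), Mul(171, Add(2, 171))) = Add(-41334, Mul(171, 173)) = Add(-41334, 29583) = -11751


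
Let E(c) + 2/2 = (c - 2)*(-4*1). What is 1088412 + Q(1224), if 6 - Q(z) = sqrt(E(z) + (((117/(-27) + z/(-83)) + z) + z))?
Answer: 1088418 - 4*I*sqrt(9532965)/249 ≈ 1.0884e+6 - 49.599*I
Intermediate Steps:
E(c) = 7 - 4*c (E(c) = -1 + (c - 2)*(-4*1) = -1 + (-2 + c)*(-4) = -1 + (8 - 4*c) = 7 - 4*c)
Q(z) = 6 - sqrt(8/3 - 167*z/83) (Q(z) = 6 - sqrt((7 - 4*z) + (((117/(-27) + z/(-83)) + z) + z)) = 6 - sqrt((7 - 4*z) + (((117*(-1/27) + z*(-1/83)) + z) + z)) = 6 - sqrt((7 - 4*z) + (((-13/3 - z/83) + z) + z)) = 6 - sqrt((7 - 4*z) + ((-13/3 + 82*z/83) + z)) = 6 - sqrt((7 - 4*z) + (-13/3 + 165*z/83)) = 6 - sqrt(8/3 - 167*z/83))
1088412 + Q(1224) = 1088412 + (6 - sqrt(165336 - 124749*1224)/249) = 1088412 + (6 - sqrt(165336 - 152692776)/249) = 1088412 + (6 - 4*I*sqrt(9532965)/249) = 1088418 - 4*I*sqrt(9532965)/249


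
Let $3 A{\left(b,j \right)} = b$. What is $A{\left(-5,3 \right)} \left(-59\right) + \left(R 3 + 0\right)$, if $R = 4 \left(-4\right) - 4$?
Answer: $\frac{115}{3} \approx 38.333$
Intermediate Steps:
$A{\left(b,j \right)} = \frac{b}{3}$
$R = -20$ ($R = -16 - 4 = -20$)
$A{\left(-5,3 \right)} \left(-59\right) + \left(R 3 + 0\right) = \frac{1}{3} \left(-5\right) \left(-59\right) + \left(\left(-20\right) 3 + 0\right) = \left(- \frac{5}{3}\right) \left(-59\right) + \left(-60 + 0\right) = \frac{295}{3} - 60 = \frac{115}{3}$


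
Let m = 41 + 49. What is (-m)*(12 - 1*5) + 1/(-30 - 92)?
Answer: -76861/122 ≈ -630.01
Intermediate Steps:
m = 90
(-m)*(12 - 1*5) + 1/(-30 - 92) = (-1*90)*(12 - 1*5) + 1/(-30 - 92) = -90*(12 - 5) + 1/(-122) = -90*7 - 1/122 = -630 - 1/122 = -76861/122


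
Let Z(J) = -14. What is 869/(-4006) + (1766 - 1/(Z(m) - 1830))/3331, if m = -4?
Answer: 3853922357/12303155092 ≈ 0.31325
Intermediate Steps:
869/(-4006) + (1766 - 1/(Z(m) - 1830))/3331 = 869/(-4006) + (1766 - 1/(-14 - 1830))/3331 = 869*(-1/4006) + (1766 - 1/(-1844))*(1/3331) = -869/4006 + (1766 - 1*(-1/1844))*(1/3331) = -869/4006 + (1766 + 1/1844)*(1/3331) = -869/4006 + (3256505/1844)*(1/3331) = -869/4006 + 3256505/6142364 = 3853922357/12303155092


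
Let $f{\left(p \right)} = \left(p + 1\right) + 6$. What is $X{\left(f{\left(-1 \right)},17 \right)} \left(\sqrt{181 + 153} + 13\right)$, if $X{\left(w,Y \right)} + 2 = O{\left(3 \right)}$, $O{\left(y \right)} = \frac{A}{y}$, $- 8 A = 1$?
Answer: $- \frac{637}{24} - \frac{49 \sqrt{334}}{24} \approx -63.854$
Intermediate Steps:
$A = - \frac{1}{8}$ ($A = \left(- \frac{1}{8}\right) 1 = - \frac{1}{8} \approx -0.125$)
$f{\left(p \right)} = 7 + p$ ($f{\left(p \right)} = \left(1 + p\right) + 6 = 7 + p$)
$O{\left(y \right)} = - \frac{1}{8 y}$
$X{\left(w,Y \right)} = - \frac{49}{24}$ ($X{\left(w,Y \right)} = -2 - \frac{1}{8 \cdot 3} = -2 - \frac{1}{24} = - \frac{49}{24}$)
$X{\left(f{\left(-1 \right)},17 \right)} \left(\sqrt{181 + 153} + 13\right) = - \frac{49 \left(\sqrt{181 + 153} + 13\right)}{24} = - \frac{49 \left(\sqrt{334} + 13\right)}{24} = - \frac{49 \left(13 + \sqrt{334}\right)}{24} = - \frac{637}{24} - \frac{49 \sqrt{334}}{24}$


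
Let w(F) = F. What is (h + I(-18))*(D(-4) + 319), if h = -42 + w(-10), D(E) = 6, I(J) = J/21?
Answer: -120250/7 ≈ -17179.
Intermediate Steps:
I(J) = J/21 (I(J) = J*(1/21) = J/21)
h = -52 (h = -42 - 10 = -52)
(h + I(-18))*(D(-4) + 319) = (-52 + (1/21)*(-18))*(6 + 319) = (-52 - 6/7)*325 = -370/7*325 = -120250/7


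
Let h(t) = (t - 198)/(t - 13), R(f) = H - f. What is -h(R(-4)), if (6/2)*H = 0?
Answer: -194/9 ≈ -21.556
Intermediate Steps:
H = 0 (H = (1/3)*0 = 0)
R(f) = -f (R(f) = 0 - f = -f)
h(t) = (-198 + t)/(-13 + t)
-h(R(-4)) = -(-198 - 1*(-4))/(-13 - 1*(-4)) = -(-198 + 4)/(-13 + 4) = -(-194)/(-9) = -(-1)*(-194)/9 = -1*194/9 = -194/9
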